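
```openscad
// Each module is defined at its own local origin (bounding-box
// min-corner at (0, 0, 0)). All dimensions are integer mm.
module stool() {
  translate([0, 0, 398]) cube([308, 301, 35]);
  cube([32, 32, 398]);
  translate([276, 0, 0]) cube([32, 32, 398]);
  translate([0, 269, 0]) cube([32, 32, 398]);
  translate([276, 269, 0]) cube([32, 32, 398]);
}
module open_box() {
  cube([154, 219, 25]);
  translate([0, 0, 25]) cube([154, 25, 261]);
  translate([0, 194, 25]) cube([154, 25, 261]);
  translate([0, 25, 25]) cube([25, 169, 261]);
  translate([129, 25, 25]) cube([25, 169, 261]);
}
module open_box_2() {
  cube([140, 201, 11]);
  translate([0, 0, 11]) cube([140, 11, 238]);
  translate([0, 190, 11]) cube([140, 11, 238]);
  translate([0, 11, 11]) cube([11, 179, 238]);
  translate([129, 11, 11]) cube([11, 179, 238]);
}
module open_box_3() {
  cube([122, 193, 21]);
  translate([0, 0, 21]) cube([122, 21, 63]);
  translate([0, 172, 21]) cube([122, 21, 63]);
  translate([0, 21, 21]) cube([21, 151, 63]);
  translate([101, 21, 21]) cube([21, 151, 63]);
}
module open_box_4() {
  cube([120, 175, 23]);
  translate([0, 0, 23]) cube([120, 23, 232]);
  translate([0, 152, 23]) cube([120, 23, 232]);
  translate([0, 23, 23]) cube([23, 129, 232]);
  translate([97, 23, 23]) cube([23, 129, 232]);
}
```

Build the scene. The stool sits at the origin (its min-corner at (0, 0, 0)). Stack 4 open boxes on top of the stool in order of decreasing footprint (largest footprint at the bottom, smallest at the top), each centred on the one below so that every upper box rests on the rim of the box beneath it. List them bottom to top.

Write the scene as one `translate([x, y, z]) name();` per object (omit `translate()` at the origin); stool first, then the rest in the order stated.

stool();
translate([77, 41, 433]) open_box();
translate([84, 50, 719]) open_box_2();
translate([93, 54, 968]) open_box_3();
translate([94, 63, 1052]) open_box_4();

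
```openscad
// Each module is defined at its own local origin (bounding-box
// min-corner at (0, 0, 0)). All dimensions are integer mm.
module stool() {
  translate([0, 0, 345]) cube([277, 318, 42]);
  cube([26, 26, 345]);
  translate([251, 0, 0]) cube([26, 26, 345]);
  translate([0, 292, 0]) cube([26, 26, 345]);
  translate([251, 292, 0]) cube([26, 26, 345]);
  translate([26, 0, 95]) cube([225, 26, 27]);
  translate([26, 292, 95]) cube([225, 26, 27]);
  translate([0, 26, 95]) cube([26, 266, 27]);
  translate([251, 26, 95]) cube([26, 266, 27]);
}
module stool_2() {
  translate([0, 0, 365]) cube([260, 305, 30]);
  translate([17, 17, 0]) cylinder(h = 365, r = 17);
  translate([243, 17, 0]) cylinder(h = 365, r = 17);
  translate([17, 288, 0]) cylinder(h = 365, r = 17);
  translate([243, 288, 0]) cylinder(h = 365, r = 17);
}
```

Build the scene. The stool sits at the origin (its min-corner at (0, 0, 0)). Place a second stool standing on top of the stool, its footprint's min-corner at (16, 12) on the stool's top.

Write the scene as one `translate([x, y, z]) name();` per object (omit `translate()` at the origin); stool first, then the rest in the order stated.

stool();
translate([16, 12, 387]) stool_2();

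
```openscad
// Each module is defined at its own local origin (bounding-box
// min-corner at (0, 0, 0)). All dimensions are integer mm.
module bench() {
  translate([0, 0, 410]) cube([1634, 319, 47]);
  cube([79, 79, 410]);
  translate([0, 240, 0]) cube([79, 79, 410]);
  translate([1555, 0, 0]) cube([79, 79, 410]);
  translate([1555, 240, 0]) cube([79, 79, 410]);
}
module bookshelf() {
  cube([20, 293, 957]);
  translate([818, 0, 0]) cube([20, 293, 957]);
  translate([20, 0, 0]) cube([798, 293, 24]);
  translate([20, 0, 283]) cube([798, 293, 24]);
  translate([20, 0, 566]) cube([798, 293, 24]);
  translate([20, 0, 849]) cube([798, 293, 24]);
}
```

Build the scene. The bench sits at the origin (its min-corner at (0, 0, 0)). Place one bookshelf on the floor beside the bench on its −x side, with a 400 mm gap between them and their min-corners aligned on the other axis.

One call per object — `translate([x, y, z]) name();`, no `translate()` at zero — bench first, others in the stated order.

bench();
translate([-1238, 0, 0]) bookshelf();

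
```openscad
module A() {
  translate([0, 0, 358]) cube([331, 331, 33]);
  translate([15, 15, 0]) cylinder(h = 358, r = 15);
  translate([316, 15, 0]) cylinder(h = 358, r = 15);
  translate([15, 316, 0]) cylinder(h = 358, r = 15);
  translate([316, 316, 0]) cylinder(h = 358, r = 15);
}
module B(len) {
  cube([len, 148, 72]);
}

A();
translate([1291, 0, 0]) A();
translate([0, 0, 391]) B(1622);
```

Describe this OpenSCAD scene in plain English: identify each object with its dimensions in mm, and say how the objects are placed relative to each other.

A is a four-legged stool. The seat is 331×331 mm, 33 mm thick, top at z = 391 mm. It stands on four round legs, each 30 mm in diameter, from z = 0 to the seat underside, each leg's axis is inset half a diameter from the nearest pair of seat edges (so the leg's bounding box is flush with the corner).

B is a rectangular beam 1622 mm long (x), 148 mm deep (y), 72 mm thick (z).

The beam spans the tops of two stools placed 960 mm apart, resting at z = 391 mm.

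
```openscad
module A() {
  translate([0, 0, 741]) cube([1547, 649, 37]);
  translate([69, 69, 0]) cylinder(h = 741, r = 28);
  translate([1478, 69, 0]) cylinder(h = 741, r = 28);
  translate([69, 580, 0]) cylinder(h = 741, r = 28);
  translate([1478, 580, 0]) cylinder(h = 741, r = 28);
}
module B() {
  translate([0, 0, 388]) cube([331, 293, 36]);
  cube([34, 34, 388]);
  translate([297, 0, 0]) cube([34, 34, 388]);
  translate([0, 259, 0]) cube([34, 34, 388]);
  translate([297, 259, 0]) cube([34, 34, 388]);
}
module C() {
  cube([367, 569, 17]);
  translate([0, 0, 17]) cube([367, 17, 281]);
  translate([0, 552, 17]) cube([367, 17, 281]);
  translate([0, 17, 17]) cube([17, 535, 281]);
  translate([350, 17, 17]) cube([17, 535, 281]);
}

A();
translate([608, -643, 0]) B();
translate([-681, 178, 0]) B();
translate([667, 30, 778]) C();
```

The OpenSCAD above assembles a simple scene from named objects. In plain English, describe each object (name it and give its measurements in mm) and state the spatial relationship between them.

A is a table: top 1547 mm (x) × 649 mm (y), 37 mm thick, upper face at z = 778 mm, on four round legs of 56 mm diameter, each leg's bounding box inset 41 mm from the nearest pair of top edges, running from z = 0 to the bottom of the top.

B is a four-legged stool. The seat is a 331×293×36 mm slab whose top surface is at z = 424 mm; four square legs, each 34×34 mm in cross-section, run from the floor (z = 0) to the underside of the seat, each flush with a corner of the seat.

C is an open-topped rectangular box: outside dimensions 367×569×298 mm, with a uniform wall and base thickness of 17 mm. The base is a full 367×569 slab on the floor; four walls sit on top of the base. The front and back walls (the −y and +y sides) span the full width; the two side walls fit between them.

Two stools sit around the table at the −y, −x sides. The open box is on top of the table.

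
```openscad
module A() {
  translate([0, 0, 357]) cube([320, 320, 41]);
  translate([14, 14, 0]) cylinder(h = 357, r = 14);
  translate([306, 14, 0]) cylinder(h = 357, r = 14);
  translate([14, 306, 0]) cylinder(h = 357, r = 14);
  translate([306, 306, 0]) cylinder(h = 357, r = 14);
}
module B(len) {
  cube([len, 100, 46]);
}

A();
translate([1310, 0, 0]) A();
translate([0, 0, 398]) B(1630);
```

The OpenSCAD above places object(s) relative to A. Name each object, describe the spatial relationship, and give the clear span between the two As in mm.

A is a stool. B is a beam. A beam spans the tops of two stools. The clear span between the two stools is 990 mm.

Second stool starts at x = 1310; first ends at x = 320; clear span = 1310 − 320 = 990 mm.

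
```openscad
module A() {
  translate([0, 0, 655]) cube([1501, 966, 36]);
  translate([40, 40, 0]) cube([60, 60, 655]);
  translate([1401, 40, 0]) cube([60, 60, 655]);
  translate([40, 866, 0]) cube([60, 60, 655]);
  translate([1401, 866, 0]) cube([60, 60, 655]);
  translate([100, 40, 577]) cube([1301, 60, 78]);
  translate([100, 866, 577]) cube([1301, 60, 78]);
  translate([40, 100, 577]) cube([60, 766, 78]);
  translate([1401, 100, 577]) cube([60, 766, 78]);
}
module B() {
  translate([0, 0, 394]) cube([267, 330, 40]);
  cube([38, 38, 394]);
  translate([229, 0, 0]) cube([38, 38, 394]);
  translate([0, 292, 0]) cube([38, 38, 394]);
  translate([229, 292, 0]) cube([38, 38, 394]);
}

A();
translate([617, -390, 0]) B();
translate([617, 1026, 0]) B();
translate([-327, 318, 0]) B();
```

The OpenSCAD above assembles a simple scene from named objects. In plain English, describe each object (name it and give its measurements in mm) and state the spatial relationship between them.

A is a table with a 1501×966 mm rectangular top, 36 mm thick, top surface at z = 691 mm, supported by four 60×60 mm square legs, each inset 40 mm from the nearest pair of top edges, running from the floor. Four apron rails, 60 mm thick and 78 mm tall, run between adjacent legs with their top edges flush with the underside of the top and their outer faces flush with the legs' outer faces.

B is a simple wooden stool: a rectangular seat 267 mm (x) by 330 mm (y), 40 mm thick, top face at z = 434 mm, on four square legs, each 38×38 mm in cross-section. The legs rest on z = 0, each flush with a corner of the seat.

Three stools sit around the table at the −y, +y, −x sides.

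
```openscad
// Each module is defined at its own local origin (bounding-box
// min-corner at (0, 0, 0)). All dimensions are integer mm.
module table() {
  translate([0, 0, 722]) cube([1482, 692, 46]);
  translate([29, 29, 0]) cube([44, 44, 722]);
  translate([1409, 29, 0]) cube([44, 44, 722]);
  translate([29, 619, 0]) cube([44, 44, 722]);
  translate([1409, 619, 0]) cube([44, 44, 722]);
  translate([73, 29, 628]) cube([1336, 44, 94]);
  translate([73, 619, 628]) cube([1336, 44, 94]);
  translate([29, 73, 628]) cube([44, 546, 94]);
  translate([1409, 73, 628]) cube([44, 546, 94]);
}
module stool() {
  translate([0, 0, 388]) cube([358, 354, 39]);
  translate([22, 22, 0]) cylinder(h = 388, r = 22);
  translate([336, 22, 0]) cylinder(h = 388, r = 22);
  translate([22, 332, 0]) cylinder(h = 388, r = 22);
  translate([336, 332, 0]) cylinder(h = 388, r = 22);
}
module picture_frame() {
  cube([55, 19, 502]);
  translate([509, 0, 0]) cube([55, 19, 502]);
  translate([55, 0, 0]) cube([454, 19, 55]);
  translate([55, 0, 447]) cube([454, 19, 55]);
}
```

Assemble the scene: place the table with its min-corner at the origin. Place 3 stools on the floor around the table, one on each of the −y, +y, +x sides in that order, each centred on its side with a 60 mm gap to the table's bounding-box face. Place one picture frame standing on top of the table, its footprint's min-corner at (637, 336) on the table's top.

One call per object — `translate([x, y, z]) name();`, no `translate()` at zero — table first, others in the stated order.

table();
translate([562, -414, 0]) stool();
translate([562, 752, 0]) stool();
translate([1542, 169, 0]) stool();
translate([637, 336, 768]) picture_frame();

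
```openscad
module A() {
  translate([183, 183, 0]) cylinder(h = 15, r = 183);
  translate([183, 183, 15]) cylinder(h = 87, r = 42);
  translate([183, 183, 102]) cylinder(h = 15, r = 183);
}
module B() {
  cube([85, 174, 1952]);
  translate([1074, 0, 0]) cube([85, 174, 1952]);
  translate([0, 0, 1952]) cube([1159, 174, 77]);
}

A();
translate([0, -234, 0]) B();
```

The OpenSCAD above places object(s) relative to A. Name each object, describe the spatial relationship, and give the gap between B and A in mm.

The door frame's nearest face is 60 mm from the spool's −y face.

A is a spool. B is a door frame. The door frame is on the floor beside the spool on its −y side. The gap between the door frame and the spool is 60 mm.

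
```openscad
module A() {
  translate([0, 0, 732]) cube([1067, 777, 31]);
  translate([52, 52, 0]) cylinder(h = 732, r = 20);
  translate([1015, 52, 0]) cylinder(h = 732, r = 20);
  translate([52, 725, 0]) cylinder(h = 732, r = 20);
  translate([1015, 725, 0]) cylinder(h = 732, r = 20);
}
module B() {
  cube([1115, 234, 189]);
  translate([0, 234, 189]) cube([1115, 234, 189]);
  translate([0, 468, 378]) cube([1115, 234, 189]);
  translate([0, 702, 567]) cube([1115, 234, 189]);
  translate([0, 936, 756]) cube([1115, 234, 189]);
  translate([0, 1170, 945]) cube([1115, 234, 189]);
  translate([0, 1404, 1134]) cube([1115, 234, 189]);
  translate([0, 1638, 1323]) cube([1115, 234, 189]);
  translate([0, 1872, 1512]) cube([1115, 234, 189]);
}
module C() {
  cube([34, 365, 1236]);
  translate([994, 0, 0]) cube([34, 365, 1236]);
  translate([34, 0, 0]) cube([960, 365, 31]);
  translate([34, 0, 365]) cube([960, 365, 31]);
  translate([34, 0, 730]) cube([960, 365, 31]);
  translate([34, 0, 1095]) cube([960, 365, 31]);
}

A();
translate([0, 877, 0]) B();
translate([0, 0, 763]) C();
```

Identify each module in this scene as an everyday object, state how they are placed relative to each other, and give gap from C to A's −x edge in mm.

A is a table. B is a staircase. C is a bookshelf. The staircase is on the floor beside the table on its +y side. The bookshelf is on top of the table. The gap from the bookshelf to the table's −x edge is 0 mm.

The bookshelf's min-x is at 0; the table's min-x is 0; gap = 0 mm.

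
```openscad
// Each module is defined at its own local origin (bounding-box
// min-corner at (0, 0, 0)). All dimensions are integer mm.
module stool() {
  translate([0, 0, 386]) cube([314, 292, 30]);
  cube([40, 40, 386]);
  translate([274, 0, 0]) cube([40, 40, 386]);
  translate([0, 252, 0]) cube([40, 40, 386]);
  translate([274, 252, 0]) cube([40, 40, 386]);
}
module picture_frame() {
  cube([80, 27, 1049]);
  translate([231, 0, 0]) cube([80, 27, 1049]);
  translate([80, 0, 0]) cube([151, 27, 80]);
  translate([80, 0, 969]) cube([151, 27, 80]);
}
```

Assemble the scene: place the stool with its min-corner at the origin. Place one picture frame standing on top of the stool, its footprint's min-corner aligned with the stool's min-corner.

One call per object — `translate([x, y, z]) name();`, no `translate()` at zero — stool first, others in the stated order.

stool();
translate([0, 0, 416]) picture_frame();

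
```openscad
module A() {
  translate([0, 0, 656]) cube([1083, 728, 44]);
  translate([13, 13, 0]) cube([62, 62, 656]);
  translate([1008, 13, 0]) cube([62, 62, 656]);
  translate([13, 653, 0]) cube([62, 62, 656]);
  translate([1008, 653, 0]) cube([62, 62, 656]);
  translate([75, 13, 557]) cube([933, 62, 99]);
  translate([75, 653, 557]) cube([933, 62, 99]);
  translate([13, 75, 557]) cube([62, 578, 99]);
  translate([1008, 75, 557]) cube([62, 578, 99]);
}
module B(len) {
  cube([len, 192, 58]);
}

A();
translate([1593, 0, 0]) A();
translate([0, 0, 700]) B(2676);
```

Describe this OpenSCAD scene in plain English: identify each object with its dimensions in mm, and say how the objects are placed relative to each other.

A is a rectangular dining table. The top is 1083×728×44 mm with its upper surface at z = 700 mm. It stands on four 62×62 mm square legs, each inset 13 mm from the nearest pair of top edges, running from the floor to the underside of the top. Four apron rails, 62 mm thick and 99 mm tall, run between adjacent legs with their top edges flush with the underside of the top and their outer faces flush with the legs' outer faces.

B is a rectangular beam 2676 mm long (x), 192 mm deep (y), 58 mm thick (z).

The beam spans the tops of two tables placed 510 mm apart, resting at z = 700 mm.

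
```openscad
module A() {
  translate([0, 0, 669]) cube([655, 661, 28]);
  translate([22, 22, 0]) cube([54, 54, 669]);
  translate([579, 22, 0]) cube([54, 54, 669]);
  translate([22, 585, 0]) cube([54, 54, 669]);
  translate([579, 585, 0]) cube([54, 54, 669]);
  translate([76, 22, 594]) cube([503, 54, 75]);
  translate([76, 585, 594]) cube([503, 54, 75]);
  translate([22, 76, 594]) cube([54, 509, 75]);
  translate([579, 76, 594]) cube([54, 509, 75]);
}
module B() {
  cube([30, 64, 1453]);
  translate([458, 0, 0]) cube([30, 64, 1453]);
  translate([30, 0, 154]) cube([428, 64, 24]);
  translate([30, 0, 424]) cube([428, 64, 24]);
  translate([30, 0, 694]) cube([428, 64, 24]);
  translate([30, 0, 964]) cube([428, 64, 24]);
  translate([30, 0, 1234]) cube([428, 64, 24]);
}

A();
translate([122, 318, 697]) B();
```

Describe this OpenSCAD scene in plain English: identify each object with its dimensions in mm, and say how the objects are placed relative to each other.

A is a rectangular dining table. The top is 655×661×28 mm with its upper surface at z = 697 mm. It stands on four 54×54 mm square legs, each inset 22 mm from the nearest pair of top edges, running from the floor to the underside of the top. Four apron rails, 54 mm thick and 75 mm tall, run between adjacent legs with their top edges flush with the underside of the top and their outer faces flush with the legs' outer faces.

B is a straight ladder. Two 30×64 mm vertical rails, 1453 mm tall, stand 488 mm apart (outside-to-outside) with their front faces coplanar on the −y side. 5 rungs, each 64 mm deep and 24 mm tall, span between the inner faces of the rails, front faces flush with the rails. The lowest rung's underside is at z = 154 mm and rungs are spaced 270 mm apart (underside to underside).

The ladder is on top of the table.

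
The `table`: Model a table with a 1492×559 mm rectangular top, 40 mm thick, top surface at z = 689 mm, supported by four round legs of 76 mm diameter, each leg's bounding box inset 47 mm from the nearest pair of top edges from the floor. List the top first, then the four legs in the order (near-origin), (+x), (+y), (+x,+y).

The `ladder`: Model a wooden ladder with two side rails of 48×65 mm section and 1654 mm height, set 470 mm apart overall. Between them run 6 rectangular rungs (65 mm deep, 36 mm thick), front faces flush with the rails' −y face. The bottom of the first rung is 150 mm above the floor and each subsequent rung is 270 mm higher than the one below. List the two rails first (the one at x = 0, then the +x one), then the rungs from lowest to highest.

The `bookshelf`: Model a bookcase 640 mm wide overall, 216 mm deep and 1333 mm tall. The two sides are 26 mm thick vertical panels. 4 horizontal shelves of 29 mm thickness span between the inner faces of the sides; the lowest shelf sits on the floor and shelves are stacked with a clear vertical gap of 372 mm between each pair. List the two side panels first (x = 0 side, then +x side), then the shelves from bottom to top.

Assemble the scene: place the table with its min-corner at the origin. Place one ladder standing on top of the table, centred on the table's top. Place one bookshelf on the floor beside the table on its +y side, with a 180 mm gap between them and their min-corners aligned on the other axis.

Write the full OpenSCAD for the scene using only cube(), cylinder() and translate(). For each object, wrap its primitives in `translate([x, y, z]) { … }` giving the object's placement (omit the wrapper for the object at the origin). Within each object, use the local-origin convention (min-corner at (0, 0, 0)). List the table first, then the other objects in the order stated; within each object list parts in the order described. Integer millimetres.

translate([0, 0, 649]) cube([1492, 559, 40]);
translate([85, 85, 0]) cylinder(h = 649, r = 38);
translate([1407, 85, 0]) cylinder(h = 649, r = 38);
translate([85, 474, 0]) cylinder(h = 649, r = 38);
translate([1407, 474, 0]) cylinder(h = 649, r = 38);
translate([511, 247, 689]) {
  cube([48, 65, 1654]);
  translate([422, 0, 0]) cube([48, 65, 1654]);
  translate([48, 0, 150]) cube([374, 65, 36]);
  translate([48, 0, 420]) cube([374, 65, 36]);
  translate([48, 0, 690]) cube([374, 65, 36]);
  translate([48, 0, 960]) cube([374, 65, 36]);
  translate([48, 0, 1230]) cube([374, 65, 36]);
  translate([48, 0, 1500]) cube([374, 65, 36]);
}
translate([0, 739, 0]) {
  cube([26, 216, 1333]);
  translate([614, 0, 0]) cube([26, 216, 1333]);
  translate([26, 0, 0]) cube([588, 216, 29]);
  translate([26, 0, 401]) cube([588, 216, 29]);
  translate([26, 0, 802]) cube([588, 216, 29]);
  translate([26, 0, 1203]) cube([588, 216, 29]);
}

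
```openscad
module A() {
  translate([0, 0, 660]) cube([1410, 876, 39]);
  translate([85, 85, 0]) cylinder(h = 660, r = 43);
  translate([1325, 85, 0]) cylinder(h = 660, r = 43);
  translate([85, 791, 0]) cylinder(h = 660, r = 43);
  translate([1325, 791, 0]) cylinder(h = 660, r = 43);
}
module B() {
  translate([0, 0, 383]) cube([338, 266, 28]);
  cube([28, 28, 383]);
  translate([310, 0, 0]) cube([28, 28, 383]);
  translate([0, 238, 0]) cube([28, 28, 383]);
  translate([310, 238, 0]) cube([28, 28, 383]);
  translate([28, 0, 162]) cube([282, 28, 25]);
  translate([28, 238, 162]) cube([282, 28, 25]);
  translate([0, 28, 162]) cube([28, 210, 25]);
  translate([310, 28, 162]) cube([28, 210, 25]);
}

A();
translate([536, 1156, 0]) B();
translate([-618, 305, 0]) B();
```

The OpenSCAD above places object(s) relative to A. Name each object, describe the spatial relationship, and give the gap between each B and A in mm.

Each stool's nearest face is 280 mm from the table's bounding box.

A is a table. B is a stool. Two stools sit around the table at the +y, −x sides. The gap between each stool and the table is 280 mm.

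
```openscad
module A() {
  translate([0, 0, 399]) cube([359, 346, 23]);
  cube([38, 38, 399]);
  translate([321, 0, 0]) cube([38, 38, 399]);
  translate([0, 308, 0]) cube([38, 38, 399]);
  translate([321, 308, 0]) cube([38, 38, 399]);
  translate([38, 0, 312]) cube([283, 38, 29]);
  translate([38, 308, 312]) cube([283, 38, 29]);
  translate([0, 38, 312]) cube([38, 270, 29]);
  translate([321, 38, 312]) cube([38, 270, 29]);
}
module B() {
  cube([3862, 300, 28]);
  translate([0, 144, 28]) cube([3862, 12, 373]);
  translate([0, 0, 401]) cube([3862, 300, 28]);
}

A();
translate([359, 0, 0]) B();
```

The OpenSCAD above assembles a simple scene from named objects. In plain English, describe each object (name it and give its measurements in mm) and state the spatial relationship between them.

A is a simple wooden stool: a rectangular seat 359 mm (x) by 346 mm (y), 23 mm thick, top face at z = 422 mm, on four square legs, each 38×38 mm in cross-section. The legs rest on z = 0, each flush with a corner of the seat. Four stretchers, 38 mm wide and 29 mm tall, connect adjacent legs with their undersides at z = 312 mm, each running between the inner faces of the legs it joins and aligned with the legs' outer faces on the other axis.

B is an I-beam lying along x, 3862 mm long. Overall section height 429 mm. Two flanges 300 mm wide (y) and 28 mm thick, one on the floor and one at the top; a web 12 mm thick runs between them, centred on the flange width.

The I-beam is against the stool's +x side, with their −y faces flush.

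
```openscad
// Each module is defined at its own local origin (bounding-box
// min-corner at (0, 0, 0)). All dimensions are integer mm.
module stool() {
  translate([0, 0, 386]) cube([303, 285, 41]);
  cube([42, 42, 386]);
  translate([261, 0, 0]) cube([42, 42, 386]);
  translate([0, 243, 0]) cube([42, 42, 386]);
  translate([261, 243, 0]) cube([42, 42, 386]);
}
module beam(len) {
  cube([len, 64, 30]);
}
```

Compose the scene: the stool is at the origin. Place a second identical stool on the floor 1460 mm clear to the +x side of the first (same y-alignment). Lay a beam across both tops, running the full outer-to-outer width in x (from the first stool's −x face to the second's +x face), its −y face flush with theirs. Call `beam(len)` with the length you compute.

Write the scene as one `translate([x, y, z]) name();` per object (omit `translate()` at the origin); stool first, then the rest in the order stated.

stool();
translate([1763, 0, 0]) stool();
translate([0, 0, 427]) beam(2066);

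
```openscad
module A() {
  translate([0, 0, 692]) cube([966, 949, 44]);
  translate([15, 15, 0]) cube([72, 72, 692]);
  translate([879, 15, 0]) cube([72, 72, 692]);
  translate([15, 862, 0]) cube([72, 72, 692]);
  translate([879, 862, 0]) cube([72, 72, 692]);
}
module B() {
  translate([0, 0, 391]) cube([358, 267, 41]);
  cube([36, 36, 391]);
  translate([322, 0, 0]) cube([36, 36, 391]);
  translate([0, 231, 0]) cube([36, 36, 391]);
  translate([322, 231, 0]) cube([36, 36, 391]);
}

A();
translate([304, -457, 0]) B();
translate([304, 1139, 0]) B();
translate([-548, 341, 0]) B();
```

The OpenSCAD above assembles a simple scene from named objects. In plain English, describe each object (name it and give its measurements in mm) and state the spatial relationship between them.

A is a table: top 966 mm (x) × 949 mm (y), 44 mm thick, upper face at z = 736 mm, on four 72×72 mm square legs, each inset 15 mm from the nearest pair of top edges, running from z = 0 to the bottom of the top.

B is a four-legged stool. The seat is a 358×267×41 mm slab whose top surface is at z = 432 mm; four square legs, each 36×36 mm in cross-section, run from the floor (z = 0) to the underside of the seat, each flush with a corner of the seat.

Three stools sit around the table at the −y, +y, −x sides.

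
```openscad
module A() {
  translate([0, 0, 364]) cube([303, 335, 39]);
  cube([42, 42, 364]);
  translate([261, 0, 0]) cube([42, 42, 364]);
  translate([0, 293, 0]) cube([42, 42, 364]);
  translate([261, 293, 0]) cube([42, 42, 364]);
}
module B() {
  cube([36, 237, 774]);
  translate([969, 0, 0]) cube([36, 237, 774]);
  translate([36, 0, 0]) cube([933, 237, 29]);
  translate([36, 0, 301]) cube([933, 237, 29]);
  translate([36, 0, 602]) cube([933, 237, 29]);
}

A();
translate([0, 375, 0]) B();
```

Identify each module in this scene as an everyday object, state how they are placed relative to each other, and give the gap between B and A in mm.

The bookshelf's nearest face is 40 mm from the stool's +y face.

A is a stool. B is a bookshelf. The bookshelf is on the floor beside the stool on its +y side. The gap between the bookshelf and the stool is 40 mm.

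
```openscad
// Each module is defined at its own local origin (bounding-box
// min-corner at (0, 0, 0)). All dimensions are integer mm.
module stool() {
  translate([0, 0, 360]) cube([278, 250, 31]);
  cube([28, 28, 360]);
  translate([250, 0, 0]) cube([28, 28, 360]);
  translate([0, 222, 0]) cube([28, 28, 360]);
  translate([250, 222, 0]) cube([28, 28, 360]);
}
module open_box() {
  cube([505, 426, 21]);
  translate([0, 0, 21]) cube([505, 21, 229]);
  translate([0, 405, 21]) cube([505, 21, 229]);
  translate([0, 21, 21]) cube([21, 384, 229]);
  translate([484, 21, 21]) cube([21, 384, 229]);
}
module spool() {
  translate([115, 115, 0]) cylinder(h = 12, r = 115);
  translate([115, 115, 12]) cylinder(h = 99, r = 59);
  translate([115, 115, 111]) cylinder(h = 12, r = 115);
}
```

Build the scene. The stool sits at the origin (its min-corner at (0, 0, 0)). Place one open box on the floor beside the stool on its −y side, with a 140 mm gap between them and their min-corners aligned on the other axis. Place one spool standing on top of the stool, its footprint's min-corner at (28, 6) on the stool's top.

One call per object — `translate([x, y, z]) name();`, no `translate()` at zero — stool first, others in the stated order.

stool();
translate([0, -566, 0]) open_box();
translate([28, 6, 391]) spool();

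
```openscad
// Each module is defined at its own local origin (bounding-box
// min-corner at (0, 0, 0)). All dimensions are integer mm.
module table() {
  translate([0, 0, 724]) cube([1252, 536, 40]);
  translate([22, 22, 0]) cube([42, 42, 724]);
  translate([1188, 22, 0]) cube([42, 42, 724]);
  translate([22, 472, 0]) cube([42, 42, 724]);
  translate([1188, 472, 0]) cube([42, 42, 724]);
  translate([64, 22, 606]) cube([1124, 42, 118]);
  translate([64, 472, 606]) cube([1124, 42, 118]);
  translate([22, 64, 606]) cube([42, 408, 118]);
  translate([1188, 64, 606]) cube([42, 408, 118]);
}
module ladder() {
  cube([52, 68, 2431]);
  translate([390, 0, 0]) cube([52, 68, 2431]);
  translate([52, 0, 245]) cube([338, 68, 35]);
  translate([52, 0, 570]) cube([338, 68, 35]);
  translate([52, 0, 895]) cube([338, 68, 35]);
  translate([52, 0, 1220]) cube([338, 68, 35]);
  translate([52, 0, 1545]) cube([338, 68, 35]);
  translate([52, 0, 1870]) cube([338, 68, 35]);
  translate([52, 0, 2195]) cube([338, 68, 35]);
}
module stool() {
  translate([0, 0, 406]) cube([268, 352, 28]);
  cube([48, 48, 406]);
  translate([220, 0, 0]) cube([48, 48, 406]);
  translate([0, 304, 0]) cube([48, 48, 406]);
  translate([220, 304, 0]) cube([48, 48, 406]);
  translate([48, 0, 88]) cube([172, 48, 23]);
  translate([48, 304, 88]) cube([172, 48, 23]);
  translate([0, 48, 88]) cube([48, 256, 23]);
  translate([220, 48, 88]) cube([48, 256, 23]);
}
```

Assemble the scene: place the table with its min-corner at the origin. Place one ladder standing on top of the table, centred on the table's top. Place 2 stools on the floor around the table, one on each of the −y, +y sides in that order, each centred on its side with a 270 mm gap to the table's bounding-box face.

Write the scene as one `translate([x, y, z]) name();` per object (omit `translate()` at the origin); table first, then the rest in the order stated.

table();
translate([405, 234, 764]) ladder();
translate([492, -622, 0]) stool();
translate([492, 806, 0]) stool();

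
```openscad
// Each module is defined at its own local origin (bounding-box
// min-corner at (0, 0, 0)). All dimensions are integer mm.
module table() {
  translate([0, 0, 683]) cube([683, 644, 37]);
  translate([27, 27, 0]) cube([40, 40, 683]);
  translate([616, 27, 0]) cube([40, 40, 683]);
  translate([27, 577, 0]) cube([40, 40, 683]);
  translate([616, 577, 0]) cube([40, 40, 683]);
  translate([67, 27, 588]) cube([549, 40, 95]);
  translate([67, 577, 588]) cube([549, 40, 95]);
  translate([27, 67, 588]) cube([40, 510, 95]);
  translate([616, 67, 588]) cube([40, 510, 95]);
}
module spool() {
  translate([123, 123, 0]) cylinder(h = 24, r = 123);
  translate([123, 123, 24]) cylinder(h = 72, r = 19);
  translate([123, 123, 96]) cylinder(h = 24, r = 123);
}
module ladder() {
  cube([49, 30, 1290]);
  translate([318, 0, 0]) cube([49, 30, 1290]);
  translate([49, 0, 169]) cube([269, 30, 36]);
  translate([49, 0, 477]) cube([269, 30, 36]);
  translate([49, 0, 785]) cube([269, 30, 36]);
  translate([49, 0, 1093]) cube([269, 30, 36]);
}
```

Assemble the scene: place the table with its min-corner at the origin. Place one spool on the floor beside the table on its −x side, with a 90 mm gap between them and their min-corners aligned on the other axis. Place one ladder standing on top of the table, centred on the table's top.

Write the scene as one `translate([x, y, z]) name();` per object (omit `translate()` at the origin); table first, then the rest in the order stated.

table();
translate([-336, 0, 0]) spool();
translate([158, 307, 720]) ladder();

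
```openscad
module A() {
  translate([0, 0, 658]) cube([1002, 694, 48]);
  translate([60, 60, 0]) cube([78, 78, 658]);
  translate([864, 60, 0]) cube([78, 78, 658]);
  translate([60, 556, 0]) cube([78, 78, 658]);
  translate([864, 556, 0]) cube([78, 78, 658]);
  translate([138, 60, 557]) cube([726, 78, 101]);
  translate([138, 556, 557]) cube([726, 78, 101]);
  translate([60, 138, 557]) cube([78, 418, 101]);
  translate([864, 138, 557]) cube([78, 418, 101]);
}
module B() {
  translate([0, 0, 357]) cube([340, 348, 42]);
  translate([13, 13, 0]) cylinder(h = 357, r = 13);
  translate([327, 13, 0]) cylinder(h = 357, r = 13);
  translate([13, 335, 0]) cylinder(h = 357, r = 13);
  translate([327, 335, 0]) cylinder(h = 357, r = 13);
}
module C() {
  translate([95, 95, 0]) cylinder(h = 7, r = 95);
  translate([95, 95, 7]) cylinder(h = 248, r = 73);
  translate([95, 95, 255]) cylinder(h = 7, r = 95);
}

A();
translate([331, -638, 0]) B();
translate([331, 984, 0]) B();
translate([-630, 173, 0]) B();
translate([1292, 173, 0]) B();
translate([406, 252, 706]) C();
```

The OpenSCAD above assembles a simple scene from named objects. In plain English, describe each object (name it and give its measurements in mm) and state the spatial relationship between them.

A is a table: top 1002 mm (x) × 694 mm (y), 48 mm thick, upper face at z = 706 mm, on four 78×78 mm square legs, each inset 60 mm from the nearest pair of top edges, running from z = 0 to the bottom of the top. Four apron rails, 78 mm thick and 101 mm tall, run between adjacent legs with their top edges flush with the underside of the top and their outer faces flush with the legs' outer faces.

B is a simple wooden stool: a rectangular seat 340 mm (x) by 348 mm (y), 42 mm thick, top face at z = 399 mm, on four round legs, each 26 mm in diameter. The legs rest on z = 0, each leg's axis is inset half a diameter from the nearest pair of seat edges (so the leg's bounding box is flush with the corner).

C is a spool: two coaxial disc flanges of radius 95 mm and thickness 7 mm, joined by a core cylinder of radius 73 mm and height 248 mm. The lower flange rests on z = 0 and the three cylinders share a vertical axis.

Four stools sit around the table at the −y, +y, −x, +x sides. The spool is on top of the table, centred.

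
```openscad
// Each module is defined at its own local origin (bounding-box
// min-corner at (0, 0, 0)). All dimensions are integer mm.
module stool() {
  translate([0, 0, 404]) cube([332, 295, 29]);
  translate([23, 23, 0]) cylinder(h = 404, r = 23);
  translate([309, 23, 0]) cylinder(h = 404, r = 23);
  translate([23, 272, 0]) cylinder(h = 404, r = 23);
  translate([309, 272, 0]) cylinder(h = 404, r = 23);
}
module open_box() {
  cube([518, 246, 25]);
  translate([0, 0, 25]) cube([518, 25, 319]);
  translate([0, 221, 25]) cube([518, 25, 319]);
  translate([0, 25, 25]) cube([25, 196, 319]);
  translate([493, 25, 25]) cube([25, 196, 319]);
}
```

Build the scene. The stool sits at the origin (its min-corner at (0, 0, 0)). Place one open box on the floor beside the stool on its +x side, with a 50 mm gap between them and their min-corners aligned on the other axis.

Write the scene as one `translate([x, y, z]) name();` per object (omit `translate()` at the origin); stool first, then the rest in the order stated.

stool();
translate([382, 0, 0]) open_box();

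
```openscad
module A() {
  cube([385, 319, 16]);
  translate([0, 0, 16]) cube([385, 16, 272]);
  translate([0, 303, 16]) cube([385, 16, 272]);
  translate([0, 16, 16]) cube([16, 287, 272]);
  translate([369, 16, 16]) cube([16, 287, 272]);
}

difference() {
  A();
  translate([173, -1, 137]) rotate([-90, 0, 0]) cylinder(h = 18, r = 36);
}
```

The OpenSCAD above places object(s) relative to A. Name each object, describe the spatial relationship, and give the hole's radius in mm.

A is an open box. The open box has a circular hole through its front wall. The hole's radius is 36 mm.

The subtracted cylinder has r = 36 mm.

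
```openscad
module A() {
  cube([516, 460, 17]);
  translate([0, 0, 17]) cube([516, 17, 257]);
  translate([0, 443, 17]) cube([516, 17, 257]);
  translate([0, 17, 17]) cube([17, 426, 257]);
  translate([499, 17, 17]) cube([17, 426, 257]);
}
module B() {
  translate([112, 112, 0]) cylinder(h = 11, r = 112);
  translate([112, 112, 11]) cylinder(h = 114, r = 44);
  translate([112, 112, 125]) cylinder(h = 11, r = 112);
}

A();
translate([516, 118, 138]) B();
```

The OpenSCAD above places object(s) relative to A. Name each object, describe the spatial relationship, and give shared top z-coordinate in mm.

Both tops at z = 274 mm.

A is an open box. B is a spool. The spool is beside the open box with their tops flush at z = 274. The shared top z-coordinate is 274 mm.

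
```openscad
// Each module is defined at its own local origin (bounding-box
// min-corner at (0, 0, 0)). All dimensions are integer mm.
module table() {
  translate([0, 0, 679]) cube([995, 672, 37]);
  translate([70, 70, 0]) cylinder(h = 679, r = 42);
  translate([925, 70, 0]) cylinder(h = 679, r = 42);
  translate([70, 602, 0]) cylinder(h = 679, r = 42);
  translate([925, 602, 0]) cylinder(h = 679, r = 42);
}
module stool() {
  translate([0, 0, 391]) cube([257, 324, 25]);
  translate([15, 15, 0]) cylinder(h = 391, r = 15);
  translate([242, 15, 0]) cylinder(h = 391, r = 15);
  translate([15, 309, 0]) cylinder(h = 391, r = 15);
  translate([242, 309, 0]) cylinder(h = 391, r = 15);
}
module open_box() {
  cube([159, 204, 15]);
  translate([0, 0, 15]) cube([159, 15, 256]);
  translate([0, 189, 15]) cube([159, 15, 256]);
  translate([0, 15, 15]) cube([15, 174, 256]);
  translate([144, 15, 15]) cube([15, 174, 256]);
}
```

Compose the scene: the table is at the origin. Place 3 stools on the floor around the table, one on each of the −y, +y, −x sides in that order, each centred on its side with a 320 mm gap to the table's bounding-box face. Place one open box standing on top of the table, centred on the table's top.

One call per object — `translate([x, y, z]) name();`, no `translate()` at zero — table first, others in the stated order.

table();
translate([369, -644, 0]) stool();
translate([369, 992, 0]) stool();
translate([-577, 174, 0]) stool();
translate([418, 234, 716]) open_box();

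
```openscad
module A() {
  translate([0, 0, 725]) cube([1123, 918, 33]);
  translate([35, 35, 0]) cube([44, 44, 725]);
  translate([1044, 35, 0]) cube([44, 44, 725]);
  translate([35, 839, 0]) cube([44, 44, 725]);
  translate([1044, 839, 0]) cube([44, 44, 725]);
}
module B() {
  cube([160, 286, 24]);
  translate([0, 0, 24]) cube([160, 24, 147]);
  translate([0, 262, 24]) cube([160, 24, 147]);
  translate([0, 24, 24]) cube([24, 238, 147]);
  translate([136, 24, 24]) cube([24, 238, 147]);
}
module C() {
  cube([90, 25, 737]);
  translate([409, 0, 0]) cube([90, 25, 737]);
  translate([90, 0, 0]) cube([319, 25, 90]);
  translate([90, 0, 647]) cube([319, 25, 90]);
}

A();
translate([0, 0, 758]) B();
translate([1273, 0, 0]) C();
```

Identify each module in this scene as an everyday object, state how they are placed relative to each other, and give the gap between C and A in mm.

The picture frame's nearest face is 150 mm from the table's +x face.

A is a table. B is an open box. C is a picture frame. The open box is on top of the table. The picture frame is on the floor beside the table on its +x side. The gap between the picture frame and the table is 150 mm.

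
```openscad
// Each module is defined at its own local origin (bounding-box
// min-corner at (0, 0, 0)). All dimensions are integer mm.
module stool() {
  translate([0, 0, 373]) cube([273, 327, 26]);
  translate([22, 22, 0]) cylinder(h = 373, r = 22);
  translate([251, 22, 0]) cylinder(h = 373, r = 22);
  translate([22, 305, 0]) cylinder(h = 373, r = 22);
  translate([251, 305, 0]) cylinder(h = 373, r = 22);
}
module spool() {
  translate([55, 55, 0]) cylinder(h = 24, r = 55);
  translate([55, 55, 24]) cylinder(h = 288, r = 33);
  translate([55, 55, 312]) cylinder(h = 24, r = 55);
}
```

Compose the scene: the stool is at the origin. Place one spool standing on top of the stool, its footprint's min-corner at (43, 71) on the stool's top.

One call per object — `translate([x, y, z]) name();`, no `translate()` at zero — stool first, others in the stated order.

stool();
translate([43, 71, 399]) spool();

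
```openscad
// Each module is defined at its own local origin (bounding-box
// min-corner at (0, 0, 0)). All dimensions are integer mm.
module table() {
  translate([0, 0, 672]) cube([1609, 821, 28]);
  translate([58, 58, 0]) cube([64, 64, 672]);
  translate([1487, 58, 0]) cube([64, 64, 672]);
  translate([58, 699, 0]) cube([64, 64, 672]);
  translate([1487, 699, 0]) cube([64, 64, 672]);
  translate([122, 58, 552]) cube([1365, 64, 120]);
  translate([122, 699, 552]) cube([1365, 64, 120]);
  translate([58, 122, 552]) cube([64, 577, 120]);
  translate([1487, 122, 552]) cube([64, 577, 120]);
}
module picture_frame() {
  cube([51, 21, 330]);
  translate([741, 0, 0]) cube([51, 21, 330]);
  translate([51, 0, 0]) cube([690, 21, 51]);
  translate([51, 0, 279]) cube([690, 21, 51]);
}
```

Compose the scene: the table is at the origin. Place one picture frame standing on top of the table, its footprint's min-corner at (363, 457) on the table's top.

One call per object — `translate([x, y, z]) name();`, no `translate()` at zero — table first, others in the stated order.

table();
translate([363, 457, 700]) picture_frame();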